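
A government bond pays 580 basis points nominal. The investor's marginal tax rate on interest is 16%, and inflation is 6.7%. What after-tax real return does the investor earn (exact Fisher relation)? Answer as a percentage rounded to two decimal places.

After-tax nominal return = 5.8% × (1 − 0.16) = 4.8720%.
1 + r = 1.04872 / 1.06700 = 0.982868
After-tax real rate = 0.982868 − 1 → -1.71%.

-1.71%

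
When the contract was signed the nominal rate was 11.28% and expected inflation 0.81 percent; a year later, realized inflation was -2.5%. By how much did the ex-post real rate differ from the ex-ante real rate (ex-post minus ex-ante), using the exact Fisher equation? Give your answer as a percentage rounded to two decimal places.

3.75%

Ex-ante: (1 + 0.1128)/(1 + 0.0081) − 1 = 10.3859%
Ex-post: (1 + 0.1128)/(1 − 0.0250) − 1 = 14.1333%
Difference (ex-post − ex-ante) = 3.7475% → 3.75%.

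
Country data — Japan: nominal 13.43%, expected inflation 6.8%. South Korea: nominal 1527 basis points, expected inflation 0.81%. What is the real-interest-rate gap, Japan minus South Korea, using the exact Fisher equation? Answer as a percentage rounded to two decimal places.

-8.14%

Japan: (1 + 0.1343)/(1 + 0.0680) − 1 = 6.2079%
South Korea: (1 + 0.1527)/(1 + 0.0081) − 1 = 14.3438%
Differential = 6.2079% − 14.3438% = -8.1359% → -8.14%.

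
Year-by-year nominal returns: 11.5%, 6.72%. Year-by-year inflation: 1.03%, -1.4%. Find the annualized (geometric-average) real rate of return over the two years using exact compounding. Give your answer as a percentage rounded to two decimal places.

9.29%

Compound the nominal returns: 1.1150 × 1.0672 = 1.18992800.
Compound inflation: 1.0103 × 0.9860 = 0.99615580.
Deflate: 1.18992800 / 0.99615580 = 1.19451997.
Annualized real rate = 1.19451997^(1/2) − 1 = 9.2941% → 9.29%.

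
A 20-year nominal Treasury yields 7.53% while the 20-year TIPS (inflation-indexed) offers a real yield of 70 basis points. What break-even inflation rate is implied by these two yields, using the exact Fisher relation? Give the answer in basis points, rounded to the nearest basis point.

678 basis points

(1 + π) = (1 + i)/(1 + r) = 1.07530 / 1.00700 = 1.067825
Break-even inflation = 1.067825 − 1 → 678 basis points.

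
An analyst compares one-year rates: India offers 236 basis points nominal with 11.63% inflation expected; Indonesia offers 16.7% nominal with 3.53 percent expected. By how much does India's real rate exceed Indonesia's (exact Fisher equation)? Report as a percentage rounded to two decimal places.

India: (1 + 0.0236)/(1 + 0.1163) − 1 = -8.3042%
Indonesia: (1 + 0.1670)/(1 + 0.0353) − 1 = 12.7210%
Differential = -8.3042% − 12.7210% = -21.0252% → -21.03%.

-21.03%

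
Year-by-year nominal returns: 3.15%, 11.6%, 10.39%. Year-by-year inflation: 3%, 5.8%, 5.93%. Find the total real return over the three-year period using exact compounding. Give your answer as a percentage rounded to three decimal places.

Compound the nominal returns: 1.0315 × 1.1160 × 1.1039 = 1.270759.
Compound inflation: 1.0300 × 1.0580 × 1.0593 = 1.154362.
Deflate: 1.270759 / 1.154362 = 1.100833.
Total real return = 1.100833 − 1 → 10.083%.

10.083%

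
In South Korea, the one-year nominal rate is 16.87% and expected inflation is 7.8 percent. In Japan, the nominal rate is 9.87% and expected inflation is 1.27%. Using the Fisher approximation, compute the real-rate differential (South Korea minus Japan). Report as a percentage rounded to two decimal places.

0.47%

South Korea: 16.87% − 7.8% = 9.070%
Japan: 9.87% − 1.27% = 8.600%
Differential = 0.470% → 0.47%.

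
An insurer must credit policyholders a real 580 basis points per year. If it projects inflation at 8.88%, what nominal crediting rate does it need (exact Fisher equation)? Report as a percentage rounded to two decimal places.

15.20%

(1 + i) = (1 + r)(1 + π) = 1.05800 × 1.08880 = 1.1519504
i = 1.1519504 − 1, so the required nominal rate is 15.20%.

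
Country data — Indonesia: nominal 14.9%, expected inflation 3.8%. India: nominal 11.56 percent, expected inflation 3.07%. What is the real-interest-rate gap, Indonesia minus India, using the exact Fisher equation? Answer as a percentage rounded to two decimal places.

Indonesia: (1 + 0.1490)/(1 + 0.0380) − 1 = 10.6936%
India: (1 + 0.1156)/(1 + 0.0307) − 1 = 8.2371%
Differential = 10.6936% − 8.2371% = 2.4565% → 2.46%.

2.46%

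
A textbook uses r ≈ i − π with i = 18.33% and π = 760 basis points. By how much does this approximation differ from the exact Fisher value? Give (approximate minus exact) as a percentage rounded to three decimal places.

Approximate: r ≈ 18.330% − 7.600% = 10.7300%
Exact: (1 + 0.1833)/(1 + 0.0760) − 1 = 9.9721%
Error = 10.7300% − 9.9721% = 0.7579% → 0.758%.

0.758%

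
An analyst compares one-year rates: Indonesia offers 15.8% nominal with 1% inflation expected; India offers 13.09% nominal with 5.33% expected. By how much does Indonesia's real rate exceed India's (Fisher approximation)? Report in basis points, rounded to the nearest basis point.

704 basis points

Indonesia: 15.8% − 1% = 14.800%
India: 13.09% − 5.33% = 7.760%
Differential = 7.040% → 704 basis points.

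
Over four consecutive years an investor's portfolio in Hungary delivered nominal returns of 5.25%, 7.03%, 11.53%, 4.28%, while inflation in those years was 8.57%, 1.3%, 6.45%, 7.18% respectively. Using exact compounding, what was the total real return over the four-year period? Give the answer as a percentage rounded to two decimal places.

Compound the nominal returns: 1.0525 × 1.0703 × 1.1153 × 1.0428 = 1.310148.
Compound inflation: 1.0857 × 1.0130 × 1.0645 × 1.0718 = 1.254812.
Deflate: 1.310148 / 1.254812 = 1.044099.
Total real return = 1.044099 − 1 → 4.41%.

4.41%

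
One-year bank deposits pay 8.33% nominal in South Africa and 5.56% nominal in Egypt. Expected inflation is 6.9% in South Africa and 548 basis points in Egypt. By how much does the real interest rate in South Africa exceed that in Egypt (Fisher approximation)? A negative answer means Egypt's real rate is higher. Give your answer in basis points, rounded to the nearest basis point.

South Africa: 8.33% − 6.9% = 1.430%
Egypt: 5.56% − 5.48% = 0.080%
Differential = 1.350% → 135 basis points.

135 basis points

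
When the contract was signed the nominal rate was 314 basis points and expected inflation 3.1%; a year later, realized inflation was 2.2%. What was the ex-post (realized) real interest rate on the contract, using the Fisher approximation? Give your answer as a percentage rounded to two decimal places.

0.94%

Ex-post: 3.14% − 2.2% = 0.940%
So the realized real rate is 0.94%.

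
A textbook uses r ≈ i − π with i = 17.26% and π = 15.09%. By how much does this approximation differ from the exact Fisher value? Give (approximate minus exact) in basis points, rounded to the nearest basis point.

Approximate: r ≈ 17.260% − 15.090% = 2.1700%
Exact: (1 + 0.1726)/(1 + 0.1509) − 1 = 1.8855%
Error = 2.1700% − 1.8855% = 0.2845% → 28 basis points.

28 basis points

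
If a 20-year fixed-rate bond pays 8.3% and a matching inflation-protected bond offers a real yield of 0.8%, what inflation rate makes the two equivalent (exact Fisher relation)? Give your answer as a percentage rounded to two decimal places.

(1 + π) = (1 + i)/(1 + r) = 1.08300 / 1.00800 = 1.074405
Break-even inflation = 1.074405 − 1 → 7.44%.

7.44%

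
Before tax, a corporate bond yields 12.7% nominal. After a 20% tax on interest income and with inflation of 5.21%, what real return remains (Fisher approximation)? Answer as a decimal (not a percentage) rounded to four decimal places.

After-tax nominal return = 12.7% × (1 − 0.2) = 10.1600%.
r ≈ 10.1600% − 5.21% → 0.0495.

0.0495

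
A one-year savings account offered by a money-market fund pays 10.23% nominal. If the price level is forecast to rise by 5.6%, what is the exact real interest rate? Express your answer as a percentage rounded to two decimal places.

By the Fisher relation, 1 + r = (1 + i)/(1 + π).
1 + r = 1.10230 / 1.05600 = 1.043845
r = 1.043845 − 1 = 4.3845%, i.e. 4.38%.

4.38%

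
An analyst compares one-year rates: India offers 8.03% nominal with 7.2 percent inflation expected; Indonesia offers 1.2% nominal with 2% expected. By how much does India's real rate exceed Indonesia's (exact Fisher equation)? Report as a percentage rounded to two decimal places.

India: (1 + 0.0803)/(1 + 0.0720) − 1 = 0.7743%
Indonesia: (1 + 0.0120)/(1 + 0.0200) − 1 = -0.7843%
Differential = 0.7743% − (-0.7843%) = 1.5586% → 1.56%.

1.56%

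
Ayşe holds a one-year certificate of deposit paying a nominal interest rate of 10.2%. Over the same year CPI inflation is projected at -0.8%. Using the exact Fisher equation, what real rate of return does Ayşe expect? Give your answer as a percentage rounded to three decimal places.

1 + r = 1.10200 / 0.99200 = 1.110887
r = 1.110887 − 1 = 11.0887%, i.e. 11.089%.

11.089%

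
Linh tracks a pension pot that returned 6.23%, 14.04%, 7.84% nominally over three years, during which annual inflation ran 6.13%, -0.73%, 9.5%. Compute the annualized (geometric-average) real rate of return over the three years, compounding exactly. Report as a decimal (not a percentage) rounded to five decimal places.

Nominal growth factor = 1.0623 × 1.1404 × 1.0784 = 1.30642436
Price-level growth factor = 1.0613 × 0.9927 × 1.0950 = 1.15364000
Real growth factor = 1.30642436 / 1.15364000 = 1.13243677
Annualized real rate = 1.13243677^(1/3) − 1 = 4.2329% → 0.04233.

0.04233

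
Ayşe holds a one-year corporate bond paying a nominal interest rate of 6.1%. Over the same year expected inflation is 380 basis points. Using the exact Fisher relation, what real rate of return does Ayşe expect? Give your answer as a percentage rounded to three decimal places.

By the Fisher relation, 1 + r = (1 + i)/(1 + π).
1 + r = 1.06100 / 1.03800 = 1.022158
r = 1.022158 − 1 = 2.2158%, i.e. 2.216%.

2.216%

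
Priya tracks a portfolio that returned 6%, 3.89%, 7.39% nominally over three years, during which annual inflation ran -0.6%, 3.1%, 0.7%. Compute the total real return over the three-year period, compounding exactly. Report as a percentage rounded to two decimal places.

14.60%

Compound the nominal returns: 1.0600 × 1.0389 × 1.0739 = 1.182615.
Compound inflation: 0.9940 × 1.0310 × 1.0070 = 1.031988.
Deflate: 1.182615 / 1.031988 = 1.145959.
Total real return = 1.145959 − 1 → 14.60%.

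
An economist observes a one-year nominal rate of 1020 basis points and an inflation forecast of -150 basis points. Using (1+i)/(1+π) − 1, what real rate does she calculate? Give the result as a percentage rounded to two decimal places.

1 + r = 1.10200 / 0.98500 = 1.118782
r = 1.118782 − 1 = 11.8782%, i.e. 11.88%.

11.88%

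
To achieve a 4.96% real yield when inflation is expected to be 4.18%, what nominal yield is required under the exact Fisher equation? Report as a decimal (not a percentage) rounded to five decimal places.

(1 + i) = (1 + r)(1 + π) = 1.04960 × 1.04180 = 1.09347328
i = 1.09347328 − 1, so the required nominal rate is 0.09347.

0.09347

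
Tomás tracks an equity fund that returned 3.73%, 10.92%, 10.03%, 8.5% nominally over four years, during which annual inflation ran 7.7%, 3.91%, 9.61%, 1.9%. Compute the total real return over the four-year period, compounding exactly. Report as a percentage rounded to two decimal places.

9.89%

Nominal growth factor = 1.0373 × 1.1092 × 1.1003 × 1.0850 = 1.373584
Price-level growth factor = 1.0770 × 1.0391 × 1.0961 × 1.0190 = 1.249964
Real growth factor = 1.373584 / 1.249964 = 1.098899
Total real return = 1.098899 − 1 → 9.89%.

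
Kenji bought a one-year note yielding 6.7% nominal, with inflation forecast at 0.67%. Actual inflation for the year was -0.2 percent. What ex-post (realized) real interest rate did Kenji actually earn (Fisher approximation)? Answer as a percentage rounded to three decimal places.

Ex-post: 6.7% − (-0.2%) = 6.900%
So the realized real rate is 6.900%.

6.900%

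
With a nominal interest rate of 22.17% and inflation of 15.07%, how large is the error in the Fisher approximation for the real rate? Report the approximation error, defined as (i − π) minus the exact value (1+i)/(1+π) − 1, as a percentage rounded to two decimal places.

Approximate: r ≈ 22.170% − 15.070% = 7.1000%
Exact: (1 + 0.2217)/(1 + 0.1507) − 1 = 6.1702%
Error = 7.1000% − 6.1702% = 0.9298% → 0.93%.

0.93%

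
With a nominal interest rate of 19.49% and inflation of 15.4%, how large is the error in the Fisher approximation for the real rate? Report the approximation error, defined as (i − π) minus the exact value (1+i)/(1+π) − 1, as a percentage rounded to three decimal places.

0.546%

Approximate: r ≈ 19.490% − 15.400% = 4.0900%
Exact: (1 + 0.1949)/(1 + 0.1540) − 1 = 3.5442%
Error = 4.0900% − 3.5442% = 0.5458% → 0.546%.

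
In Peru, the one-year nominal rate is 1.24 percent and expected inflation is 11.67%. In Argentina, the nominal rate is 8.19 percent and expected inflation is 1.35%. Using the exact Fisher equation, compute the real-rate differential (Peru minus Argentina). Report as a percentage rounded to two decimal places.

-16.09%

Peru: (1 + 0.0124)/(1 + 0.1167) − 1 = -9.3400%
Argentina: (1 + 0.0819)/(1 + 0.0135) − 1 = 6.7489%
Differential = -9.3400% − 6.7489% = -16.0889% → -16.09%.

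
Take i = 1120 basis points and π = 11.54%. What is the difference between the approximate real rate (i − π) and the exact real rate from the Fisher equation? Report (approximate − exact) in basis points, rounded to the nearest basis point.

-4 basis points

Approximate: r ≈ 11.200% − 11.540% = -0.3400%
Exact: (1 + 0.1120)/(1 + 0.1154) − 1 = -0.3048%
Error = -0.3400% − (-0.3048%) = -0.0352% → -4 basis points.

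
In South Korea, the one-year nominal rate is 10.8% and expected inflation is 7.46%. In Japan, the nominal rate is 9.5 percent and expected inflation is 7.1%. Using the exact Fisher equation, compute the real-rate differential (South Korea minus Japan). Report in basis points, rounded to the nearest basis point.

South Korea: (1 + 0.1080)/(1 + 0.0746) − 1 = 3.1081%
Japan: (1 + 0.0950)/(1 + 0.0710) − 1 = 2.2409%
Differential = 3.1081% − 2.2409% = 0.8672% → 87 basis points.

87 basis points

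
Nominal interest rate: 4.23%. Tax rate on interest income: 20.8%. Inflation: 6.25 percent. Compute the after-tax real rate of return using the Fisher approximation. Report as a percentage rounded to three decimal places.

After-tax nominal return = 4.23% × (1 − 0.208) = 3.35016%.
r ≈ 3.35016% − 6.25% → -2.900%.

-2.900%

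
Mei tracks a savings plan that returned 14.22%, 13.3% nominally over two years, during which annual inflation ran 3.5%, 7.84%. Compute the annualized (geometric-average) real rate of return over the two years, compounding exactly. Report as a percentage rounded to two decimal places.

7.68%

Compound the nominal returns: 1.1422 × 1.1330 = 1.29411260.
Compound inflation: 1.0350 × 1.0784 = 1.11614400.
Deflate: 1.29411260 / 1.11614400 = 1.15944950.
Annualized real rate = 1.15944950^(1/2) − 1 = 7.6777% → 7.68%.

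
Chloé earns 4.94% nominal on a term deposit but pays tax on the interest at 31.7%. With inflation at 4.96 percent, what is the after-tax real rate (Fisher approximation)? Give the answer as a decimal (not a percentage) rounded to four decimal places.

-0.0159

After-tax nominal return = 4.94% × (1 − 0.317) = 3.37402%.
r ≈ 3.37402% − 4.96% → -0.0159.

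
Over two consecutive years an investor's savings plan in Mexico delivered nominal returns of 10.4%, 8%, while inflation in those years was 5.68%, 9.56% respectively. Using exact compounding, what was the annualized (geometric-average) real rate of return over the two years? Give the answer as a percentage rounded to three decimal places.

1.478%

Nominal growth factor = 1.1040 × 1.0800 = 1.192320000
Price-level growth factor = 1.0568 × 1.0956 = 1.157830080
Real growth factor = 1.192320000 / 1.157830080 = 1.029788412
Annualized real rate = 1.029788412^(1/2) − 1 = 1.47849% → 1.478%.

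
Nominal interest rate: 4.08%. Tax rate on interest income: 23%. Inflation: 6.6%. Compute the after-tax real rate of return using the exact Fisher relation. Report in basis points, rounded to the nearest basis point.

-324 basis points

After-tax nominal return = 4.08% × (1 − 0.23) = 3.1416%.
1 + r = 1.031416 / 1.06600 = 0.967557
After-tax real rate = 0.967557 − 1 → -324 basis points.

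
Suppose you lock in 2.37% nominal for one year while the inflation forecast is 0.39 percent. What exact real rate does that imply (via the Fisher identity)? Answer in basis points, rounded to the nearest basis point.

197 basis points

By the Fisher identity, 1 + r = (1 + i)/(1 + π).
1 + r = 1.02370 / 1.00390 = 1.019723
r = 1.019723 − 1 = 1.9723%, i.e. 197 basis points.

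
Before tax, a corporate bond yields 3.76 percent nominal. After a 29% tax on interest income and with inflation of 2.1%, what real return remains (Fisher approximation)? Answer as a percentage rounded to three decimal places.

0.570%

After-tax nominal return = 3.76% × (1 − 0.29) = 2.6696%.
r ≈ 2.6696% − 2.1% → 0.570%.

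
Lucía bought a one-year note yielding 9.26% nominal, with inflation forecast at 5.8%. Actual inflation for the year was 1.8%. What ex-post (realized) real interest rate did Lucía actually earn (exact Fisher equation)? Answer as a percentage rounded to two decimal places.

Ex-post: (1 + 0.0926)/(1 + 0.0180) − 1 = 7.3281%
So the realized real rate is 7.33%.

7.33%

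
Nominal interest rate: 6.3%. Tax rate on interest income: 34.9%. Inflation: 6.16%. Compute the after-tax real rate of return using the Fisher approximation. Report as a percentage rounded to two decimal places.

-2.06%

After-tax nominal return = 6.3% × (1 − 0.349) = 4.1013%.
r ≈ 4.1013% − 6.16% → -2.06%.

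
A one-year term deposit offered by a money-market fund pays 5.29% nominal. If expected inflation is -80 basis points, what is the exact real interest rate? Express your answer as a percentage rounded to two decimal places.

1 + r = 1.05290 / 0.99200 = 1.061391
r = 1.061391 − 1 = 6.1391%, i.e. 6.14%.

6.14%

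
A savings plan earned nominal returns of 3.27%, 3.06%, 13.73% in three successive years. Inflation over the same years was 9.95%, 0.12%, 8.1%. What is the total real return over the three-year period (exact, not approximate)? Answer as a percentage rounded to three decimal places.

1.718%

Compound the nominal returns: 1.0327 × 1.0306 × 1.1373 = 1.210429.
Compound inflation: 1.0995 × 1.0012 × 1.0810 = 1.189986.
Deflate: 1.210429 / 1.189986 = 1.017179.
Total real return = 1.017179 − 1 → 1.718%.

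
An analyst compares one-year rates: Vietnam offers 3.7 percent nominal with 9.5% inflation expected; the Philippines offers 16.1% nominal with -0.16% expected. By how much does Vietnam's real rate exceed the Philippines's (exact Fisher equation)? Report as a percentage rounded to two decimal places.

Vietnam: (1 + 0.0370)/(1 + 0.0950) − 1 = -5.2968%
The Philippines: (1 + 0.1610)/(1 − 0.0016) − 1 = 16.2861%
Differential = -5.2968% − 16.2861% = -21.5829% → -21.58%.

-21.58%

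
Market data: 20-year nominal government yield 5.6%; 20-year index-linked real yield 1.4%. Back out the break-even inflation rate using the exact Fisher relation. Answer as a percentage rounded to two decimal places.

4.14%

(1 + π) = (1 + i)/(1 + r) = 1.05600 / 1.01400 = 1.041420
Break-even inflation = 1.041420 − 1 → 4.14%.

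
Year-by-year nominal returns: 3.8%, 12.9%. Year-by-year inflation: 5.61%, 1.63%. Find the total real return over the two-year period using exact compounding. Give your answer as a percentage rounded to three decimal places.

9.185%

Compound the nominal returns: 1.0380 × 1.1290 = 1.171902.
Compound inflation: 1.0561 × 1.0163 = 1.073314.
Deflate: 1.171902 / 1.073314 = 1.091853.
Total real return = 1.091853 − 1 → 9.185%.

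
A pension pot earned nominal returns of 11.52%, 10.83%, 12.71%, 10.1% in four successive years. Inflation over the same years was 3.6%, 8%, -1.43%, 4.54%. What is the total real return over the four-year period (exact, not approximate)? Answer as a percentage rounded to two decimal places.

Nominal growth factor = 1.1152 × 1.1083 × 1.1271 × 1.1010 = 1.533769
Price-level growth factor = 1.0360 × 1.0800 × 0.9857 × 1.0454 = 1.152951
Real growth factor = 1.533769 / 1.152951 = 1.330298
Total real return = 1.330298 − 1 → 33.03%.

33.03%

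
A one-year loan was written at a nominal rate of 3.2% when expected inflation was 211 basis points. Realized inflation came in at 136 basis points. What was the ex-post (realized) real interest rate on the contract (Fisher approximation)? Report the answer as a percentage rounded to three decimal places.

1.840%

Ex-post: 3.2% − 1.36% = 1.840%
So the realized real rate is 1.840%.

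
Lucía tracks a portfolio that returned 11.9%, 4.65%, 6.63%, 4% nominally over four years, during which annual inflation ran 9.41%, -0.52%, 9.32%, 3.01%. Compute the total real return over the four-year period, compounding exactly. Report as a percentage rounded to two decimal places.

Nominal growth factor = 1.1190 × 1.0465 × 1.0663 × 1.0400 = 1.298620
Price-level growth factor = 1.0941 × 0.9948 × 1.0932 × 1.0301 = 1.225665
Real growth factor = 1.298620 / 1.225665 = 1.059523
Total real return = 1.059523 − 1 → 5.95%.

5.95%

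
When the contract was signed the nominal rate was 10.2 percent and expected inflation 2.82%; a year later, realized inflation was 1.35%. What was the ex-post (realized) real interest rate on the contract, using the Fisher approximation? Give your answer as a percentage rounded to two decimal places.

Ex-post: 10.2% − 1.35% = 8.850%
So the realized real rate is 8.85%.

8.85%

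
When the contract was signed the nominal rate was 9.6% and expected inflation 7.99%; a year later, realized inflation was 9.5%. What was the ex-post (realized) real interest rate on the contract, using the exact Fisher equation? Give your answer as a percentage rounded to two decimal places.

0.09%

Ex-post: (1 + 0.0960)/(1 + 0.0950) − 1 = 0.0913%
So the realized real rate is 0.09%.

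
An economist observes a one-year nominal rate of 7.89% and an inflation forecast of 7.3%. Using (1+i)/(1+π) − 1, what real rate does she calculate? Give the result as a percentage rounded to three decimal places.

By the Fisher identity, 1 + r = (1 + i)/(1 + π).
1 + r = 1.07890 / 1.07300 = 1.005499
r = 1.005499 − 1 = 0.5499%, i.e. 0.550%.

0.550%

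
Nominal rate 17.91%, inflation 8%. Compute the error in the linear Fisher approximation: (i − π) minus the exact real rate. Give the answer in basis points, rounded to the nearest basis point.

Approximate: r ≈ 17.910% − 8.000% = 9.9100%
Exact: (1 + 0.1791)/(1 + 0.0800) − 1 = 9.1759%
Error = 9.9100% − 9.1759% = 0.7341% → 73 basis points.

73 basis points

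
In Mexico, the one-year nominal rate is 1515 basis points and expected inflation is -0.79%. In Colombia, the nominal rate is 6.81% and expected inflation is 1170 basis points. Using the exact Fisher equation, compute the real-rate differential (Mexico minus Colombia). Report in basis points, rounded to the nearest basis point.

Mexico: (1 + 0.1515)/(1 − 0.0079) − 1 = 16.0669%
Colombia: (1 + 0.0681)/(1 + 0.1170) − 1 = -4.3778%
Differential = 16.0669% − (-4.3778%) = 20.4447% → 2044 basis points.

2044 basis points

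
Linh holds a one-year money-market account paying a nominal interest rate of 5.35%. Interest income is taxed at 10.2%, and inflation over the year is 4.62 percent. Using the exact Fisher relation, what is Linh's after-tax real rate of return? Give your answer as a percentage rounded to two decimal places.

After-tax nominal return = 5.35% × (1 − 0.102) = 4.8043%.
1 + r = 1.048043 / 1.04620 = 1.001762
After-tax real rate = 1.001762 − 1 → 0.18%.

0.18%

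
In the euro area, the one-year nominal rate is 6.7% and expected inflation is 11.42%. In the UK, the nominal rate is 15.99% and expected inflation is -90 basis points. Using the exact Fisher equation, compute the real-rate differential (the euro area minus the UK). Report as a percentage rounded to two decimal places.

The euro area: (1 + 0.0670)/(1 + 0.1142) − 1 = -4.2362%
The UK: (1 + 0.1599)/(1 − 0.0090) − 1 = 17.0434%
Differential = -4.2362% − 17.0434% = -21.2796% → -21.28%.

-21.28%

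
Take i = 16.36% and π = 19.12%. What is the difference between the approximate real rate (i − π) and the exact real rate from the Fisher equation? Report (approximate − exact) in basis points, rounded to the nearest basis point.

Approximate: r ≈ 16.360% − 19.120% = -2.7600%
Exact: (1 + 0.1636)/(1 + 0.1912) − 1 = -2.3170%
Error = -2.7600% − (-2.3170%) = -0.4430% → -44 basis points.

-44 basis points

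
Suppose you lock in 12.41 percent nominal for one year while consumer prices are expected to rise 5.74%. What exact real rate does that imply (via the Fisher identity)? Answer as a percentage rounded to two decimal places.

6.31%

By the Fisher identity, 1 + r = (1 + i)/(1 + π).
1 + r = 1.12410 / 1.05740 = 1.063079
r = 1.063079 − 1 = 6.3079%, i.e. 6.31%.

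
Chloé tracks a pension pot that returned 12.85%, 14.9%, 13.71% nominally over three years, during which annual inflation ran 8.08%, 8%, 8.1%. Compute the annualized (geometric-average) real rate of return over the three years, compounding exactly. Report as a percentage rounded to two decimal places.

Nominal growth factor = 1.1285 × 1.1490 × 1.1371 = 1.47441674
Price-level growth factor = 1.0808 × 1.0800 × 1.0810 = 1.26181238
Real growth factor = 1.47441674 / 1.26181238 = 1.16849125
Annualized real rate = 1.16849125^(1/3) − 1 = 5.3275% → 5.33%.

5.33%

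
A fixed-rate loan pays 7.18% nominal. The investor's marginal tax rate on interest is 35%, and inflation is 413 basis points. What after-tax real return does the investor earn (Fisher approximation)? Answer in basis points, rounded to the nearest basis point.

After-tax nominal return = 7.18% × (1 − 0.35) = 4.6670%.
r ≈ 4.6670% − 4.13% → 54 basis points.

54 basis points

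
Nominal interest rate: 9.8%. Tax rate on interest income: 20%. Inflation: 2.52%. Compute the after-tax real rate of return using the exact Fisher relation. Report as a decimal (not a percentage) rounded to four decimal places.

After-tax nominal return = 9.8% × (1 − 0.2) = 7.8400%.
1 + r = 1.07840 / 1.02520 = 1.051892
After-tax real rate = 1.051892 − 1 → 0.0519.

0.0519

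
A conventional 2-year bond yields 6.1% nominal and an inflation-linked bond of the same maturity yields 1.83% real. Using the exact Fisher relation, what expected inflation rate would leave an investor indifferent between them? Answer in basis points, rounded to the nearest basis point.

419 basis points

(1 + π) = (1 + i)/(1 + r) = 1.06100 / 1.01830 = 1.041933
Break-even inflation = 1.041933 − 1 → 419 basis points.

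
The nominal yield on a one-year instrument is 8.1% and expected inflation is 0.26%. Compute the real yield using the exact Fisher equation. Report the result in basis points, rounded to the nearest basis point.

1 + r = 1.08100 / 1.00260 = 1.078197
r = 1.078197 − 1 = 7.8197%, i.e. 782 basis points.

782 basis points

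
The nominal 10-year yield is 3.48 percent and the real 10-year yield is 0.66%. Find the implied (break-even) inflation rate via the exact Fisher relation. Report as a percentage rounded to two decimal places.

(1 + π) = (1 + i)/(1 + r) = 1.03480 / 1.00660 = 1.028015
Break-even inflation = 1.028015 − 1 → 2.80%.

2.80%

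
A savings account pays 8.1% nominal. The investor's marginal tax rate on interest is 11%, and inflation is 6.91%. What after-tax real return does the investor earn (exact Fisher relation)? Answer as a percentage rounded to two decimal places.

0.28%

After-tax nominal return = 8.1% × (1 − 0.11) = 7.2090%.
1 + r = 1.07209 / 1.06910 = 1.002797
After-tax real rate = 1.002797 − 1 → 0.28%.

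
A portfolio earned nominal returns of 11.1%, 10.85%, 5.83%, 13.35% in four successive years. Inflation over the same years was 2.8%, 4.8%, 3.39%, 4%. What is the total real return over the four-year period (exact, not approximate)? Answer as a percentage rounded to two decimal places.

27.53%

Nominal growth factor = 1.1110 × 1.1085 × 1.0583 × 1.1335 = 1.477339
Price-level growth factor = 1.0280 × 1.0480 × 1.0339 × 1.0400 = 1.158421
Real growth factor = 1.477339 / 1.158421 = 1.275304
Total real return = 1.275304 − 1 → 27.53%.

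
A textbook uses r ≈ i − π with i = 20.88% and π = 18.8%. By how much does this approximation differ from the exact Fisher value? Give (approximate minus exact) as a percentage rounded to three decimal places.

Approximate: r ≈ 20.880% − 18.800% = 2.0800%
Exact: (1 + 0.2088)/(1 + 0.1880) − 1 = 1.7508%
Error = 2.0800% − 1.7508% = 0.3292% → 0.329%.

0.329%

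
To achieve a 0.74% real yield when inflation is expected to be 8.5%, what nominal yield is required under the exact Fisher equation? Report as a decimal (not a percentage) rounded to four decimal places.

0.0930

(1 + i) = (1 + r)(1 + π) = 1.00740 × 1.08500 = 1.093029
i = 1.093029 − 1, so the required nominal rate is 0.0930.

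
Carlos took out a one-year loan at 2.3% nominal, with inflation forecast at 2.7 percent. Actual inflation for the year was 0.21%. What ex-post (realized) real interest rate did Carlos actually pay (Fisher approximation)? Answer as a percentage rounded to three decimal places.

Ex-post: 2.3% − 0.21% = 2.090%
So the realized real rate is 2.090%.

2.090%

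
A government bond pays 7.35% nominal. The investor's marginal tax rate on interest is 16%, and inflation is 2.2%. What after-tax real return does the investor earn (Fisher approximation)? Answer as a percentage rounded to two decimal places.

After-tax nominal return = 7.35% × (1 − 0.16) = 6.1740%.
r ≈ 6.1740% − 2.2% → 3.97%.

3.97%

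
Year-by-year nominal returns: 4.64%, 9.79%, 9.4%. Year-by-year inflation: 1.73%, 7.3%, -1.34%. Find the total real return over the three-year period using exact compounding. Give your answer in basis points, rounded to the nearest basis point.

1670 basis points

Nominal growth factor = 1.0464 × 1.0979 × 1.0940 = 1.256834
Price-level growth factor = 1.0173 × 1.0730 × 0.9866 = 1.076936
Real growth factor = 1.256834 / 1.076936 = 1.167046
Total real return = 1.167046 − 1 → 1670 basis points.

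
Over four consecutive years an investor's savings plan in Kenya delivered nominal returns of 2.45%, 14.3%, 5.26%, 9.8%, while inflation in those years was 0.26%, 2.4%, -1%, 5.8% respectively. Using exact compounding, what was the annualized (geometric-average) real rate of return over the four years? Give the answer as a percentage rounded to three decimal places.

5.918%

Compound the nominal returns: 1.0245 × 1.1430 × 1.0526 × 1.0980 = 1.35339292.
Compound inflation: 1.0026 × 1.0240 × 0.9900 × 1.0580 = 1.07534673.
Deflate: 1.35339292 / 1.07534673 = 1.25856422.
Annualized real rate = 1.25856422^(1/4) − 1 = 5.9178% → 5.918%.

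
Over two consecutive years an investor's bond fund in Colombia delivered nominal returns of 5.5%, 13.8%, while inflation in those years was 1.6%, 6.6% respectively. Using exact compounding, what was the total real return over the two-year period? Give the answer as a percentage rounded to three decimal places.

10.852%

Nominal growth factor = 1.0550 × 1.1380 = 1.200590
Price-level growth factor = 1.0160 × 1.0660 = 1.083056
Real growth factor = 1.200590 / 1.083056 = 1.108521
Total real return = 1.108521 − 1 → 10.852%.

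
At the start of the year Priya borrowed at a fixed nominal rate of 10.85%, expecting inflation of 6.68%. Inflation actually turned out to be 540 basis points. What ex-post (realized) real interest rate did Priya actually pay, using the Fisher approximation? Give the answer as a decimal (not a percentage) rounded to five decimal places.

Ex-post: 10.85% − 5.4% = 5.450%
So the realized real rate is 0.05450.

0.05450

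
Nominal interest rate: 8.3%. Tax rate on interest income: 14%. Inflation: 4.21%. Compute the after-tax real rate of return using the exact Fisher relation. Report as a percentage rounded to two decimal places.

2.81%

After-tax nominal return = 8.3% × (1 − 0.14) = 7.1380%.
1 + r = 1.07138 / 1.04210 = 1.028097
After-tax real rate = 1.028097 − 1 → 2.81%.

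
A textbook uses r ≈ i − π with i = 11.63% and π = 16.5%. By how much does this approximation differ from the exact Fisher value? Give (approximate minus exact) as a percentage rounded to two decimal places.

-0.69%

Approximate: r ≈ 11.630% − 16.500% = -4.8700%
Exact: (1 + 0.1163)/(1 + 0.1650) − 1 = -4.1803%
Error = -4.8700% − (-4.1803%) = -0.6897% → -0.69%.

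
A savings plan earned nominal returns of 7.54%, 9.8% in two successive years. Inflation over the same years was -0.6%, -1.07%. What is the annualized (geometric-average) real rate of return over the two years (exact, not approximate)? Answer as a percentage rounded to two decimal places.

9.58%

Nominal growth factor = 1.0754 × 1.0980 = 1.18078920
Price-level growth factor = 0.9940 × 0.9893 = 0.98336420
Real growth factor = 1.18078920 / 0.98336420 = 1.20076488
Annualized real rate = 1.20076488^(1/2) − 1 = 9.5794% → 9.58%.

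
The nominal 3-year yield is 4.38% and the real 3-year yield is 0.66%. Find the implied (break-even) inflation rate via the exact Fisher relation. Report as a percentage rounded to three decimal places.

(1 + π) = (1 + i)/(1 + r) = 1.04380 / 1.00660 = 1.036956
Break-even inflation = 1.036956 − 1 → 3.696%.

3.696%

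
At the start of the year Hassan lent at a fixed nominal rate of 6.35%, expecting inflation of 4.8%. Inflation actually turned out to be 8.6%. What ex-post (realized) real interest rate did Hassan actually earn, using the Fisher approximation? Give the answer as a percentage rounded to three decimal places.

Ex-post: 6.35% − 8.6% = -2.250%
So the realized real rate is -2.250%.

-2.250%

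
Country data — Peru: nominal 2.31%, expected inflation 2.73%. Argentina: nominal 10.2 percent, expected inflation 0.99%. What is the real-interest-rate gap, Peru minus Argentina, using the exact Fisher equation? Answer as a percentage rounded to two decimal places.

-9.53%

Peru: (1 + 0.0231)/(1 + 0.0273) − 1 = -0.4088%
Argentina: (1 + 0.1020)/(1 + 0.0099) − 1 = 9.1197%
Differential = -0.4088% − 9.1197% = -9.5286% → -9.53%.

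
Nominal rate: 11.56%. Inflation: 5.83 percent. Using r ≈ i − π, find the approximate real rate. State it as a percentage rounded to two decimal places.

r ≈ i − π = 11.56% − 5.83% = 5.73%.

5.73%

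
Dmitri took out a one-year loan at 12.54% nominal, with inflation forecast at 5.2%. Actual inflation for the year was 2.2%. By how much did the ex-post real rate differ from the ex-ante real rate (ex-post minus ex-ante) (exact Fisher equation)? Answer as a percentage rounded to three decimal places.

3.140%

Ex-ante: (1 + 0.1254)/(1 + 0.0520) − 1 = 6.9772%
Ex-post: (1 + 0.1254)/(1 + 0.0220) − 1 = 10.1174%
Difference (ex-post − ex-ante) = 3.1402% → 3.140%.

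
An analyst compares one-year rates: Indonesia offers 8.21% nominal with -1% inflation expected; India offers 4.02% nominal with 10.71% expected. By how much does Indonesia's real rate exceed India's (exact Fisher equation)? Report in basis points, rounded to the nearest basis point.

1535 basis points

Indonesia: (1 + 0.0821)/(1 − 0.0100) − 1 = 9.3030%
India: (1 + 0.0402)/(1 + 0.1071) − 1 = -6.0428%
Differential = 9.3030% − (-6.0428%) = 15.3458% → 1535 basis points.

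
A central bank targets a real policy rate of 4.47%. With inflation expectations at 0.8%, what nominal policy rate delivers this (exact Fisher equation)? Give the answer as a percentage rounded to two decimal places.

(1 + i) = (1 + r)(1 + π) = 1.04470 × 1.00800 = 1.0530576
i = 1.0530576 − 1, so the required nominal rate is 5.31%.

5.31%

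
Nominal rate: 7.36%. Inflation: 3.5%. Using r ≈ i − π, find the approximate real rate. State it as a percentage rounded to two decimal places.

3.86%

r ≈ i − π = 7.36% − 3.5% = 3.86%.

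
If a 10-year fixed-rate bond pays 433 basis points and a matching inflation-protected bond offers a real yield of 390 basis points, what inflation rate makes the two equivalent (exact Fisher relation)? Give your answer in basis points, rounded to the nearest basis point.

41 basis points

(1 + π) = (1 + i)/(1 + r) = 1.04330 / 1.03900 = 1.004139
Break-even inflation = 1.004139 − 1 → 41 basis points.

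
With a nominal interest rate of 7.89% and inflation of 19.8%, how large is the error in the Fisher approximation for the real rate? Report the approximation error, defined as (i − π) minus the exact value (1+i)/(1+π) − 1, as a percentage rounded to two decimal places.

-1.97%

Approximate: r ≈ 7.890% − 19.800% = -11.9100%
Exact: (1 + 0.0789)/(1 + 0.1980) − 1 = -9.9416%
Error = -11.9100% − (-9.9416%) = -1.9684% → -1.97%.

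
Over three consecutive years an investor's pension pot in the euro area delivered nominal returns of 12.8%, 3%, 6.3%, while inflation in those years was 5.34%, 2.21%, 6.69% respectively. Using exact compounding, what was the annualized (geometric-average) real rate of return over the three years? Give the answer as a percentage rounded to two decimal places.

Nominal growth factor = 1.1280 × 1.0300 × 1.0630 = 1.23503592
Price-level growth factor = 1.0534 × 1.0221 × 1.0669 = 1.14871004
Real growth factor = 1.23503592 / 1.14871004 = 1.07515028
Annualized real rate = 1.07515028^(1/3) − 1 = 2.4448% → 2.44%.

2.44%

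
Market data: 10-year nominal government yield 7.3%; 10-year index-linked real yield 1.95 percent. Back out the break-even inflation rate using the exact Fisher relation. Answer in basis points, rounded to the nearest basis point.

525 basis points

(1 + π) = (1 + i)/(1 + r) = 1.07300 / 1.01950 = 1.052477
Break-even inflation = 1.052477 − 1 → 525 basis points.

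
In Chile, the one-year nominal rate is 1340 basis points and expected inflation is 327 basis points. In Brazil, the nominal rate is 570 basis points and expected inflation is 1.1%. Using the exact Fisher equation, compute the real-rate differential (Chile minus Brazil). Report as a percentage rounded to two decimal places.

Chile: (1 + 0.1340)/(1 + 0.0327) − 1 = 9.8092%
Brazil: (1 + 0.0570)/(1 + 0.0110) − 1 = 4.5500%
Differential = 9.8092% − 4.5500% = 5.2593% → 5.26%.

5.26%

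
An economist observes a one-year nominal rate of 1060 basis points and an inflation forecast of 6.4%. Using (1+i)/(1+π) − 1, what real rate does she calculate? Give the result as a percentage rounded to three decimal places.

By the Fisher identity, 1 + r = (1 + i)/(1 + π).
1 + r = 1.10600 / 1.06400 = 1.039474
r = 1.039474 − 1 = 3.9474%, i.e. 3.947%.

3.947%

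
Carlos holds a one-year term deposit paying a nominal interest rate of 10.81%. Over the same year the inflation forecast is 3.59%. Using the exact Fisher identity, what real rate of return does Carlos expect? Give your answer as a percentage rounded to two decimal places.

By the Fisher identity, 1 + r = (1 + i)/(1 + π).
1 + r = 1.10810 / 1.03590 = 1.069698
r = 1.069698 − 1 = 6.9698%, i.e. 6.97%.

6.97%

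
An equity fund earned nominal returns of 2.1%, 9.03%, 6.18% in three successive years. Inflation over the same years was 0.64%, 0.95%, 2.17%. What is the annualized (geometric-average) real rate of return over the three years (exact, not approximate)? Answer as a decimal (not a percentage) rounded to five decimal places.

0.04425

Compound the nominal returns: 1.0210 × 1.0903 × 1.0618 = 1.18199183.
Compound inflation: 1.0064 × 1.0095 × 1.0217 = 1.03800715.
Deflate: 1.18199183 / 1.03800715 = 1.13871261.
Annualized real rate = 1.13871261^(1/3) − 1 = 4.4251% → 0.04425.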